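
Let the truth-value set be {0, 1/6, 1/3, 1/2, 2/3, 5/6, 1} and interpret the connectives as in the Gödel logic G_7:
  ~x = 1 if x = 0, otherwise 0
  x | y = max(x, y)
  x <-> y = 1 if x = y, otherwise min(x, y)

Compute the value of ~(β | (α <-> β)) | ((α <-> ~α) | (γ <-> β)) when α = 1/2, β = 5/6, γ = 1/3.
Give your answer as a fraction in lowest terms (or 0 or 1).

α <-> β = 1/2 <-> 5/6 = 1/2
β | (α <-> β) = 5/6 | 1/2 = 5/6
~(β | (α <-> β)) = ~5/6 = 0
~α = ~1/2 = 0
α <-> ~α = 1/2 <-> 0 = 0
γ <-> β = 1/3 <-> 5/6 = 1/3
(α <-> ~α) | (γ <-> β) = 0 | 1/3 = 1/3
~(β | (α <-> β)) | ((α <-> ~α) | (γ <-> β)) = 0 | 1/3 = 1/3

1/3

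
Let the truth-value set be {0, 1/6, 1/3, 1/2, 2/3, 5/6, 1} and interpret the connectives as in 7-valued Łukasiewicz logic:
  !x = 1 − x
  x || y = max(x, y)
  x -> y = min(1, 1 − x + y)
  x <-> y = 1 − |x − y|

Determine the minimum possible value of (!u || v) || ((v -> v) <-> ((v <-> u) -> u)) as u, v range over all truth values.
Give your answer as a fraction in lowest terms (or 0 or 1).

1/2

Take u = 1/2, v = 1/2:
!u = !1/2 = 1/2
!u || v = 1/2 || 1/2 = 1/2
v -> v = 1/2 -> 1/2 = 1
v <-> u = 1/2 <-> 1/2 = 1
(v <-> u) -> u = 1 -> 1/2 = 1/2
(v -> v) <-> ((v <-> u) -> u) = 1 <-> 1/2 = 1/2
(!u || v) || ((v -> v) <-> ((v <-> u) -> u)) = 1/2 || 1/2 = 1/2
No assignment yields a value below 1/2, so this is the minimum.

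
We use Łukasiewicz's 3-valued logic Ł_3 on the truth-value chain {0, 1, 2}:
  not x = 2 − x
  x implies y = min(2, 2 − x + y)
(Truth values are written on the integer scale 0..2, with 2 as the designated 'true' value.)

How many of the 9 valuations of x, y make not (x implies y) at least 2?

x = 0, y = 0 ↦ 0  <
x = 0, y = 1 ↦ 0  <
x = 0, y = 2 ↦ 0  <
x = 1, y = 0 ↦ 1  <
x = 1, y = 1 ↦ 0  <
x = 1, y = 2 ↦ 0  <
x = 2, y = 0 ↦ 2  ≥
x = 2, y = 1 ↦ 1  <
x = 2, y = 2 ↦ 0  <
So 1 of the 9 assignments meets the threshold.

1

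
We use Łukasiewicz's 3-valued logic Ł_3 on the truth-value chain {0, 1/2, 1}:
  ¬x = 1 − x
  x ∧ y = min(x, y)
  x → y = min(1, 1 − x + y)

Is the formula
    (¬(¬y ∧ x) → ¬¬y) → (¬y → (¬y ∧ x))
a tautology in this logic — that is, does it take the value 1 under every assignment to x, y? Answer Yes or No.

x = 0, y = 0 ↦ 1
x = 0, y = 1/2 ↦ 1
x = 0, y = 1 ↦ 1
x = 1/2, y = 0 ↦ 1
x = 1/2, y = 1/2 ↦ 1
x = 1/2, y = 1 ↦ 1
x = 1, y = 0 ↦ 1
x = 1, y = 1/2 ↦ 1
x = 1, y = 1 ↦ 1
Every assignment gives a value ≥ 1.

Yes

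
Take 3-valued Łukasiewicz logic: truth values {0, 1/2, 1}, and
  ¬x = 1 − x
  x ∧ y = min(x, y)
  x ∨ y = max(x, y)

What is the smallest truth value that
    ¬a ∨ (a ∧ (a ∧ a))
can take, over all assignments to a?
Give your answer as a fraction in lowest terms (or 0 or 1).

Take a = 1/2:
¬a = ¬1/2 = 1/2
a ∧ a = 1/2 ∧ 1/2 = 1/2
a ∧ (a ∧ a) = 1/2 ∧ 1/2 = 1/2
¬a ∨ (a ∧ (a ∧ a)) = 1/2 ∨ 1/2 = 1/2
No assignment yields a value below 1/2, so this is the minimum.

1/2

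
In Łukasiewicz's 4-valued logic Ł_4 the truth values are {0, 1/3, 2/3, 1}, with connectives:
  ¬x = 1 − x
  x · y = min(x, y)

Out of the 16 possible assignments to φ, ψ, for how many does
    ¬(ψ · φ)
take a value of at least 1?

φ = 0, ψ = 0 ↦ 1  ≥
φ = 0, ψ = 1/3 ↦ 1  ≥
φ = 0, ψ = 2/3 ↦ 1  ≥
φ = 0, ψ = 1 ↦ 1  ≥
φ = 1/3, ψ = 0 ↦ 1  ≥
φ = 1/3, ψ = 1/3 ↦ 2/3  <
φ = 1/3, ψ = 2/3 ↦ 2/3  <
φ = 1/3, ψ = 1 ↦ 2/3  <
φ = 2/3, ψ = 0 ↦ 1  ≥
φ = 2/3, ψ = 1/3 ↦ 2/3  <
φ = 2/3, ψ = 2/3 ↦ 1/3  <
φ = 2/3, ψ = 1 ↦ 1/3  <
φ = 1, ψ = 0 ↦ 1  ≥
φ = 1, ψ = 1/3 ↦ 2/3  <
φ = 1, ψ = 2/3 ↦ 1/3  <
φ = 1, ψ = 1 ↦ 0  <
So 7 of the 16 assignments meet the threshold.

7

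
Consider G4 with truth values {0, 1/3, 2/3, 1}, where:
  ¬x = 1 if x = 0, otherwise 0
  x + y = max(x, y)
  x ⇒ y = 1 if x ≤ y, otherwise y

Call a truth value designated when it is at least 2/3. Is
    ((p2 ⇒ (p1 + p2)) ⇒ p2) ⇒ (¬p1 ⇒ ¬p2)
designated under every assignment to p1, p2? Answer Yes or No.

Counterexample: take p1 = 0, p2 = 1/3.
p1 + p2 = 0 + 1/3 = 1/3
p2 ⇒ (p1 + p2) = 1/3 ⇒ 1/3 = 1
(p2 ⇒ (p1 + p2)) ⇒ p2 = 1 ⇒ 1/3 = 1/3
¬p1 = ¬0 = 1
¬p2 = ¬1/3 = 0
¬p1 ⇒ ¬p2 = 1 ⇒ 0 = 0
((p2 ⇒ (p1 + p2)) ⇒ p2) ⇒ (¬p1 ⇒ ¬p2) = 1/3 ⇒ 0 = 0
This gives 0, which is below 2/3.

No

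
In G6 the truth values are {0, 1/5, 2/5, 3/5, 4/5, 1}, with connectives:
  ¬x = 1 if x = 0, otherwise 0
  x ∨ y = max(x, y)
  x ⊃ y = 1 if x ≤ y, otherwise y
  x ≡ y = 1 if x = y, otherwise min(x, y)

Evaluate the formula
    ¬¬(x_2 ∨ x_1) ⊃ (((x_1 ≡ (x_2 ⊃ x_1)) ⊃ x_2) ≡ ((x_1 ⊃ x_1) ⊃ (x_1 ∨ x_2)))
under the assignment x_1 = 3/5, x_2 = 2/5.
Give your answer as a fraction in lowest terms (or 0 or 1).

2/5

x_2 ∨ x_1 = 2/5 ∨ 3/5 = 3/5
¬(x_2 ∨ x_1) = ¬3/5 = 0
¬¬(x_2 ∨ x_1) = ¬0 = 1
x_2 ⊃ x_1 = 2/5 ⊃ 3/5 = 1
x_1 ≡ (x_2 ⊃ x_1) = 3/5 ≡ 1 = 3/5
(x_1 ≡ (x_2 ⊃ x_1)) ⊃ x_2 = 3/5 ⊃ 2/5 = 2/5
x_1 ⊃ x_1 = 3/5 ⊃ 3/5 = 1
x_1 ∨ x_2 = 3/5 ∨ 2/5 = 3/5
(x_1 ⊃ x_1) ⊃ (x_1 ∨ x_2) = 1 ⊃ 3/5 = 3/5
((x_1 ≡ (x_2 ⊃ x_1)) ⊃ x_2) ≡ ((x_1 ⊃ x_1) ⊃ (x_1 ∨ x_2)) = 2/5 ≡ 3/5 = 2/5
¬¬(x_2 ∨ x_1) ⊃ (((x_1 ≡ (x_2 ⊃ x_1)) ⊃ x_2) ≡ ((x_1 ⊃ x_1) ⊃ (x_1 ∨ x_2))) = 1 ⊃ 2/5 = 2/5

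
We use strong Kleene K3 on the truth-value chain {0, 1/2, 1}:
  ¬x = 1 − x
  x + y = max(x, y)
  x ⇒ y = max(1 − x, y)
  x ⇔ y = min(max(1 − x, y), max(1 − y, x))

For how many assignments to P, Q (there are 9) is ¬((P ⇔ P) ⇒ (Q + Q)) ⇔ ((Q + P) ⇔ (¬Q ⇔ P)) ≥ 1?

3

P = 0, Q = 0 ↦ 1  ≥
P = 0, Q = 1/2 ↦ 1/2  <
P = 0, Q = 1 ↦ 0  <
P = 1/2, Q = 0 ↦ 1/2  <
P = 1/2, Q = 1/2 ↦ 1/2  <
P = 1/2, Q = 1 ↦ 1/2  <
P = 1, Q = 0 ↦ 1  ≥
P = 1, Q = 1/2 ↦ 1/2  <
P = 1, Q = 1 ↦ 1  ≥
So 3 of the 9 assignments meet the threshold.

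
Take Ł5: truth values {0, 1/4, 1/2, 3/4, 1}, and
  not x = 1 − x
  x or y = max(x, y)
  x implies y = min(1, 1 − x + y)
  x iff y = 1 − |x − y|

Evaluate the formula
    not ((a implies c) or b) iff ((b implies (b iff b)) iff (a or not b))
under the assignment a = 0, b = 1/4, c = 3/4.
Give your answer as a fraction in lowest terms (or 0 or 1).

a implies c = 0 implies 3/4 = 1
(a implies c) or b = 1 or 1/4 = 1
not ((a implies c) or b) = not 1 = 0
b iff b = 1/4 iff 1/4 = 1
b implies (b iff b) = 1/4 implies 1 = 1
not b = not 1/4 = 3/4
a or not b = 0 or 3/4 = 3/4
(b implies (b iff b)) iff (a or not b) = 1 iff 3/4 = 3/4
not ((a implies c) or b) iff ((b implies (b iff b)) iff (a or not b)) = 0 iff 3/4 = 1/4

1/4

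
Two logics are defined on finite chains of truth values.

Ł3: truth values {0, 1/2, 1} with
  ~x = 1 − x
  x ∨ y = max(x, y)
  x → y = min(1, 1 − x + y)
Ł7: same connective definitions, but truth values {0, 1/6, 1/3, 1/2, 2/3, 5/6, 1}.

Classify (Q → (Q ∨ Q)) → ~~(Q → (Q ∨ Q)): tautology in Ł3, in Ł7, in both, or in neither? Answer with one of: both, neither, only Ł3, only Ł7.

both

In Ł3: every assignment gives 1 — tautology.
In Ł7: every assignment gives 1 — tautology.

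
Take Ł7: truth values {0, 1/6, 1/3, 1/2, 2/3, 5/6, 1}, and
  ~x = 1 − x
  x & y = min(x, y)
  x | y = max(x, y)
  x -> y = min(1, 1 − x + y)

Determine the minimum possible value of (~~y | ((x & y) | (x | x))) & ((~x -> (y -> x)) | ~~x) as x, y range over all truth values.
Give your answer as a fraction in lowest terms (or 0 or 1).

0

Take x = 0, y = 0:
~y = ~0 = 1
~~y = ~1 = 0
x & y = 0 & 0 = 0
x | x = 0 | 0 = 0
(x & y) | (x | x) = 0 | 0 = 0
~~y | ((x & y) | (x | x)) = 0 | 0 = 0
~x = ~0 = 1
y -> x = 0 -> 0 = 1
~x -> (y -> x) = 1 -> 1 = 1
~x = ~0 = 1
~~x = ~1 = 0
(~x -> (y -> x)) | ~~x = 1 | 0 = 1
(~~y | ((x & y) | (x | x))) & ((~x -> (y -> x)) | ~~x) = 0 & 1 = 0
No assignment yields a value below 0, so this is the minimum.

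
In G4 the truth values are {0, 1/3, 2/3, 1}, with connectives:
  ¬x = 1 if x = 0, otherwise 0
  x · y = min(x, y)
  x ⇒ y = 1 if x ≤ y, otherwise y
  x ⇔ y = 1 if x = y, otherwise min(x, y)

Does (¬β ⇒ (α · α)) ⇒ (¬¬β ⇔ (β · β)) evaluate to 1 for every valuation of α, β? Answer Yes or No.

Counterexample: take α = 0, β = 1/3.
¬β = ¬1/3 = 0
α · α = 0 · 0 = 0
¬β ⇒ (α · α) = 0 ⇒ 0 = 1
¬β = ¬1/3 = 0
¬¬β = ¬0 = 1
β · β = 1/3 · 1/3 = 1/3
¬¬β ⇔ (β · β) = 1 ⇔ 1/3 = 1/3
(¬β ⇒ (α · α)) ⇒ (¬¬β ⇔ (β · β)) = 1 ⇒ 1/3 = 1/3
This gives 1/3 ≠ 1.

No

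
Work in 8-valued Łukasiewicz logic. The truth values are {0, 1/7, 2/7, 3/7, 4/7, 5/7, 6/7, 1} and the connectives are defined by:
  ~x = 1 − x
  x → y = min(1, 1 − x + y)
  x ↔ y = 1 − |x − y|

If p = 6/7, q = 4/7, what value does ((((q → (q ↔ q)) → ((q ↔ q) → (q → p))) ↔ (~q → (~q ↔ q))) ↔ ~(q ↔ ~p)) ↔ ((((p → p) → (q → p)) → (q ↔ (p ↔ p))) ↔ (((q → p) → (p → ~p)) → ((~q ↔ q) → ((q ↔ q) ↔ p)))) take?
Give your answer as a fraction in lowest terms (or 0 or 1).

6/7

q ↔ q = 4/7 ↔ 4/7 = 1
q → (q ↔ q) = 4/7 → 1 = 1
q ↔ q = 4/7 ↔ 4/7 = 1
q → p = 4/7 → 6/7 = 1
(q ↔ q) → (q → p) = 1 → 1 = 1
(q → (q ↔ q)) → ((q ↔ q) → (q → p)) = 1 → 1 = 1
~q = ~4/7 = 3/7
~q = ~4/7 = 3/7
~q ↔ q = 3/7 ↔ 4/7 = 6/7
~q → (~q ↔ q) = 3/7 → 6/7 = 1
((q → (q ↔ q)) → ((q ↔ q) → (q → p))) ↔ (~q → (~q ↔ q)) = 1 ↔ 1 = 1
~p = ~6/7 = 1/7
q ↔ ~p = 4/7 ↔ 1/7 = 4/7
~(q ↔ ~p) = ~4/7 = 3/7
(((q → (q ↔ q)) → ((q ↔ q) → (q → p))) ↔ (~q → (~q ↔ q))) ↔ ~(q ↔ ~p) = 1 ↔ 3/7 = 3/7
p → p = 6/7 → 6/7 = 1
q → p = 4/7 → 6/7 = 1
(p → p) → (q → p) = 1 → 1 = 1
p ↔ p = 6/7 ↔ 6/7 = 1
q ↔ (p ↔ p) = 4/7 ↔ 1 = 4/7
((p → p) → (q → p)) → (q ↔ (p ↔ p)) = 1 → 4/7 = 4/7
q → p = 4/7 → 6/7 = 1
~p = ~6/7 = 1/7
p → ~p = 6/7 → 1/7 = 2/7
(q → p) → (p → ~p) = 1 → 2/7 = 2/7
~q = ~4/7 = 3/7
~q ↔ q = 3/7 ↔ 4/7 = 6/7
q ↔ q = 4/7 ↔ 4/7 = 1
(q ↔ q) ↔ p = 1 ↔ 6/7 = 6/7
(~q ↔ q) → ((q ↔ q) ↔ p) = 6/7 → 6/7 = 1
((q → p) → (p → ~p)) → ((~q ↔ q) → ((q ↔ q) ↔ p)) = 2/7 → 1 = 1
(((p → p) → (q → p)) → (q ↔ (p ↔ p))) ↔ (((q → p) → (p → ~p)) → ((~q ↔ q) → ((q ↔ q) ↔ p))) = 4/7 ↔ 1 = 4/7
((((q → (q ↔ q)) → ((q ↔ q) → (q → p))) ↔ (~q → (~q ↔ q))) ↔ ~(q ↔ ~p)) ↔ ((((p → p) → (q → p)) → (q ↔ (p ↔ p))) ↔ (((q → p) → (p → ~p)) → ((~q ↔ q) → ((q ↔ q) ↔ p)))) = 3/7 ↔ 4/7 = 6/7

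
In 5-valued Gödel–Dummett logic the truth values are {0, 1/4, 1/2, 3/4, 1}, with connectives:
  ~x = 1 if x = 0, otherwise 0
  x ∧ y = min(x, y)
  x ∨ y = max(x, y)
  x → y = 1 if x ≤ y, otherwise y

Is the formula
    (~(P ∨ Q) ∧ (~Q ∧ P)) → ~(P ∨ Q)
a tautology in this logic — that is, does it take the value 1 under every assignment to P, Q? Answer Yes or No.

Yes

At P = 1/2, Q = 0, for instance:
P ∨ Q = 1/2 ∨ 0 = 1/2
~(P ∨ Q) = ~1/2 = 0
~Q = ~0 = 1
~Q ∧ P = 1 ∧ 1/2 = 1/2
~(P ∨ Q) ∧ (~Q ∧ P) = 0 ∧ 1/2 = 0
(~(P ∨ Q) ∧ (~Q ∧ P)) → ~(P ∨ Q) = 0 → 0 = 1
and checking the remaining 24 assignments likewise gives ≥ 1 in every case.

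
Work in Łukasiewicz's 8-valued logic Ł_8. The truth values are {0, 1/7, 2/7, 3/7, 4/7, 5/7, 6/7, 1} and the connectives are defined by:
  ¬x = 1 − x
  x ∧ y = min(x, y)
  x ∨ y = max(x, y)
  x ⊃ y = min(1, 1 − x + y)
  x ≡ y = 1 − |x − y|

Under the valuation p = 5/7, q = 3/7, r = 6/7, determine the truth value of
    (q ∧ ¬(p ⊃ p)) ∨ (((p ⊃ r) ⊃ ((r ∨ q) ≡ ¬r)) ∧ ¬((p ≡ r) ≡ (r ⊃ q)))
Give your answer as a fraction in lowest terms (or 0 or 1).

p ⊃ p = 5/7 ⊃ 5/7 = 1
¬(p ⊃ p) = ¬1 = 0
q ∧ ¬(p ⊃ p) = 3/7 ∧ 0 = 0
p ⊃ r = 5/7 ⊃ 6/7 = 1
r ∨ q = 6/7 ∨ 3/7 = 6/7
¬r = ¬6/7 = 1/7
(r ∨ q) ≡ ¬r = 6/7 ≡ 1/7 = 2/7
(p ⊃ r) ⊃ ((r ∨ q) ≡ ¬r) = 1 ⊃ 2/7 = 2/7
p ≡ r = 5/7 ≡ 6/7 = 6/7
r ⊃ q = 6/7 ⊃ 3/7 = 4/7
(p ≡ r) ≡ (r ⊃ q) = 6/7 ≡ 4/7 = 5/7
¬((p ≡ r) ≡ (r ⊃ q)) = ¬5/7 = 2/7
((p ⊃ r) ⊃ ((r ∨ q) ≡ ¬r)) ∧ ¬((p ≡ r) ≡ (r ⊃ q)) = 2/7 ∧ 2/7 = 2/7
(q ∧ ¬(p ⊃ p)) ∨ (((p ⊃ r) ⊃ ((r ∨ q) ≡ ¬r)) ∧ ¬((p ≡ r) ≡ (r ⊃ q))) = 0 ∨ 2/7 = 2/7

2/7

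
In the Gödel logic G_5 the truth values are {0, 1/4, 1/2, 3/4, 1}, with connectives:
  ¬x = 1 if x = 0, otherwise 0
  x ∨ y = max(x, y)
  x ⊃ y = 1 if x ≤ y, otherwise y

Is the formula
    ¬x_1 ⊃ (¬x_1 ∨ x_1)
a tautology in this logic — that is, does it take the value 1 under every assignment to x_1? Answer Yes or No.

Yes

x_1 = 0 ↦ 1
x_1 = 1/4 ↦ 1
x_1 = 1/2 ↦ 1
x_1 = 3/4 ↦ 1
x_1 = 1 ↦ 1
Every assignment gives a value ≥ 1.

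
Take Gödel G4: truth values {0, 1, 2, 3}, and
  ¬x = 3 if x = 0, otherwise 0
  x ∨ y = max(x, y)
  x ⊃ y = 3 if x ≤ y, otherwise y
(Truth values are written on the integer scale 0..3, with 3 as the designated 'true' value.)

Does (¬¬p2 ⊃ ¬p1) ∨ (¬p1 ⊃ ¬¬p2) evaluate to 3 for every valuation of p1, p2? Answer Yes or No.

p1 = 0, p2 = 0 ↦ 3
p1 = 0, p2 = 1 ↦ 3
p1 = 0, p2 = 2 ↦ 3
p1 = 0, p2 = 3 ↦ 3
p1 = 1, p2 = 0 ↦ 3
p1 = 1, p2 = 1 ↦ 3
p1 = 1, p2 = 2 ↦ 3
p1 = 1, p2 = 3 ↦ 3
p1 = 2, p2 = 0 ↦ 3
p1 = 2, p2 = 1 ↦ 3
p1 = 2, p2 = 2 ↦ 3
p1 = 2, p2 = 3 ↦ 3
p1 = 3, p2 = 0 ↦ 3
p1 = 3, p2 = 1 ↦ 3
p1 = 3, p2 = 2 ↦ 3
p1 = 3, p2 = 3 ↦ 3
Every assignment gives a value ≥ 3.

Yes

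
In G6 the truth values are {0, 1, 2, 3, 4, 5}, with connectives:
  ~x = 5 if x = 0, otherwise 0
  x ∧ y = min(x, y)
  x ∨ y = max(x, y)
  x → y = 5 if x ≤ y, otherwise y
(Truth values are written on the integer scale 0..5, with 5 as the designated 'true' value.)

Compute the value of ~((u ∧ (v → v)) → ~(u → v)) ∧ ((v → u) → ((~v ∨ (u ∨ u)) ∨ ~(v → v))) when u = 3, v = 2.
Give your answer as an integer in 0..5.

v → v = 2 → 2 = 5
u ∧ (v → v) = 3 ∧ 5 = 3
u → v = 3 → 2 = 2
~(u → v) = ~2 = 0
(u ∧ (v → v)) → ~(u → v) = 3 → 0 = 0
~((u ∧ (v → v)) → ~(u → v)) = ~0 = 5
v → u = 2 → 3 = 5
~v = ~2 = 0
u ∨ u = 3 ∨ 3 = 3
~v ∨ (u ∨ u) = 0 ∨ 3 = 3
v → v = 2 → 2 = 5
~(v → v) = ~5 = 0
(~v ∨ (u ∨ u)) ∨ ~(v → v) = 3 ∨ 0 = 3
(v → u) → ((~v ∨ (u ∨ u)) ∨ ~(v → v)) = 5 → 3 = 3
~((u ∧ (v → v)) → ~(u → v)) ∧ ((v → u) → ((~v ∨ (u ∨ u)) ∨ ~(v → v))) = 5 ∧ 3 = 3

3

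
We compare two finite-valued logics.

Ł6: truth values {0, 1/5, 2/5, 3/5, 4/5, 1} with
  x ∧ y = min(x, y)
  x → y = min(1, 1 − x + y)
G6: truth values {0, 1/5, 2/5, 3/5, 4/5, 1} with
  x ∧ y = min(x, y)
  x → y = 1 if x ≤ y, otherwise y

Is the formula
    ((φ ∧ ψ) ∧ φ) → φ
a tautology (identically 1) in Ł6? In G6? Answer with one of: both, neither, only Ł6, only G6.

both

In Ł6: every assignment gives 1 — tautology.
In G6: every assignment gives 1 — tautology.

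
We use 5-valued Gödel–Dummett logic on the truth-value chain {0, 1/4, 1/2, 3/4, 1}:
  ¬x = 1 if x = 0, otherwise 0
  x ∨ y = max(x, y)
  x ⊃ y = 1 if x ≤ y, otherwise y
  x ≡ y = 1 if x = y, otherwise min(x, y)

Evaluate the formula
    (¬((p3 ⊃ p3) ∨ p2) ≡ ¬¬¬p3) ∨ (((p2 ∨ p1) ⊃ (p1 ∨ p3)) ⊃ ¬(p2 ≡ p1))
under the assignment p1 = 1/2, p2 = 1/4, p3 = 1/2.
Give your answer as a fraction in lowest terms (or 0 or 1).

p3 ⊃ p3 = 1/2 ⊃ 1/2 = 1
(p3 ⊃ p3) ∨ p2 = 1 ∨ 1/4 = 1
¬((p3 ⊃ p3) ∨ p2) = ¬1 = 0
¬p3 = ¬1/2 = 0
¬¬p3 = ¬0 = 1
¬¬¬p3 = ¬1 = 0
¬((p3 ⊃ p3) ∨ p2) ≡ ¬¬¬p3 = 0 ≡ 0 = 1
p2 ∨ p1 = 1/4 ∨ 1/2 = 1/2
p1 ∨ p3 = 1/2 ∨ 1/2 = 1/2
(p2 ∨ p1) ⊃ (p1 ∨ p3) = 1/2 ⊃ 1/2 = 1
p2 ≡ p1 = 1/4 ≡ 1/2 = 1/4
¬(p2 ≡ p1) = ¬1/4 = 0
((p2 ∨ p1) ⊃ (p1 ∨ p3)) ⊃ ¬(p2 ≡ p1) = 1 ⊃ 0 = 0
(¬((p3 ⊃ p3) ∨ p2) ≡ ¬¬¬p3) ∨ (((p2 ∨ p1) ⊃ (p1 ∨ p3)) ⊃ ¬(p2 ≡ p1)) = 1 ∨ 0 = 1

1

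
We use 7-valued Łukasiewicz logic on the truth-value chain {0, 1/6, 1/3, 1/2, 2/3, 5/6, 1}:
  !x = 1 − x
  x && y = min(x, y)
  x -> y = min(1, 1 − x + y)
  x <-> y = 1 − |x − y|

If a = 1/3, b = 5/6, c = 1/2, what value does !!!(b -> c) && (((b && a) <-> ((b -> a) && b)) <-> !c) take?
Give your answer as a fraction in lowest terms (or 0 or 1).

b -> c = 5/6 -> 1/2 = 2/3
!(b -> c) = !2/3 = 1/3
!!(b -> c) = !1/3 = 2/3
!!!(b -> c) = !2/3 = 1/3
b && a = 5/6 && 1/3 = 1/3
b -> a = 5/6 -> 1/3 = 1/2
(b -> a) && b = 1/2 && 5/6 = 1/2
(b && a) <-> ((b -> a) && b) = 1/3 <-> 1/2 = 5/6
!c = !1/2 = 1/2
((b && a) <-> ((b -> a) && b)) <-> !c = 5/6 <-> 1/2 = 2/3
!!!(b -> c) && (((b && a) <-> ((b -> a) && b)) <-> !c) = 1/3 && 2/3 = 1/3

1/3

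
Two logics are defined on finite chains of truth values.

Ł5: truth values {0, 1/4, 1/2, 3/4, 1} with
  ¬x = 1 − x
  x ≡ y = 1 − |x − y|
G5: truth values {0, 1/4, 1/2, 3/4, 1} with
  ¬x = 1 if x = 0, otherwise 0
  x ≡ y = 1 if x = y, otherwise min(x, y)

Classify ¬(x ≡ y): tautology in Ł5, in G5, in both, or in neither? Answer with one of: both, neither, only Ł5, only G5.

In Ł5: at x = 0, y = 0 the value is 0 — not a tautology.
In G5: at x = 0, y = 0 the value is 0 — not a tautology.

neither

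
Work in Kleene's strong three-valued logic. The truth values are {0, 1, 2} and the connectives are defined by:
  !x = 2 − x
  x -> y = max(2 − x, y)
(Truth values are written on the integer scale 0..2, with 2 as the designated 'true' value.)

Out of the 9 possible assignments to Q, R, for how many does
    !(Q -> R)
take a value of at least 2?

Q = 0, R = 0 ↦ 0  <
Q = 0, R = 1 ↦ 0  <
Q = 0, R = 2 ↦ 0  <
Q = 1, R = 0 ↦ 1  <
Q = 1, R = 1 ↦ 1  <
Q = 1, R = 2 ↦ 0  <
Q = 2, R = 0 ↦ 2  ≥
Q = 2, R = 1 ↦ 1  <
Q = 2, R = 2 ↦ 0  <
So 1 of the 9 assignments meets the threshold.

1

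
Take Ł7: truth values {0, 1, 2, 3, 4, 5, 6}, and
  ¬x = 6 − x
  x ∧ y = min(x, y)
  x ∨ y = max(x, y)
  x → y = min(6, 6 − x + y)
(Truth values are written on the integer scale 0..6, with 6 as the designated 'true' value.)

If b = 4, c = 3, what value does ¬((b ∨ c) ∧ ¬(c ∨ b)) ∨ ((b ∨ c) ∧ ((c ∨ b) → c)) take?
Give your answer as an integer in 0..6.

4

b ∨ c = 4 ∨ 3 = 4
c ∨ b = 3 ∨ 4 = 4
¬(c ∨ b) = ¬4 = 2
(b ∨ c) ∧ ¬(c ∨ b) = 4 ∧ 2 = 2
¬((b ∨ c) ∧ ¬(c ∨ b)) = ¬2 = 4
b ∨ c = 4 ∨ 3 = 4
c ∨ b = 3 ∨ 4 = 4
(c ∨ b) → c = 4 → 3 = 5
(b ∨ c) ∧ ((c ∨ b) → c) = 4 ∧ 5 = 4
¬((b ∨ c) ∧ ¬(c ∨ b)) ∨ ((b ∨ c) ∧ ((c ∨ b) → c)) = 4 ∨ 4 = 4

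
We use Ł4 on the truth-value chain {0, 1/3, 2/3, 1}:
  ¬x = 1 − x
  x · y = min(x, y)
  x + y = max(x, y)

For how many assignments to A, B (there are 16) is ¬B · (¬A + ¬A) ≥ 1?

A = 0, B = 0 ↦ 1  ≥
A = 0, B = 1/3 ↦ 2/3  <
A = 0, B = 2/3 ↦ 1/3  <
A = 0, B = 1 ↦ 0  <
A = 1/3, B = 0 ↦ 2/3  <
A = 1/3, B = 1/3 ↦ 2/3  <
A = 1/3, B = 2/3 ↦ 1/3  <
A = 1/3, B = 1 ↦ 0  <
A = 2/3, B = 0 ↦ 1/3  <
A = 2/3, B = 1/3 ↦ 1/3  <
A = 2/3, B = 2/3 ↦ 1/3  <
A = 2/3, B = 1 ↦ 0  <
A = 1, B = 0 ↦ 0  <
A = 1, B = 1/3 ↦ 0  <
A = 1, B = 2/3 ↦ 0  <
A = 1, B = 1 ↦ 0  <
So 1 of the 16 assignments meets the threshold.

1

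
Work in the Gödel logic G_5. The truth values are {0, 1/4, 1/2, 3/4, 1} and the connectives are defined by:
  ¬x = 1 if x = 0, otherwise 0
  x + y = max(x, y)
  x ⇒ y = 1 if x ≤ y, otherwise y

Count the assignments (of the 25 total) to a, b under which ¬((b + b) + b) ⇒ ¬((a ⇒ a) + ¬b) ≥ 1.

20

value 1: 20 assignments (counts)
value 0: 5 assignments
So 20 of the 25 assignments meet the threshold.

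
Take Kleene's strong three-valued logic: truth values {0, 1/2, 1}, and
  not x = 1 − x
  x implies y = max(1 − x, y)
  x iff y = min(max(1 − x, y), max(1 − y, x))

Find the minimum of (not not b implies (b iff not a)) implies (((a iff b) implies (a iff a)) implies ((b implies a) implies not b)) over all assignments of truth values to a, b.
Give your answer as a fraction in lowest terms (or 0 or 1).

Take a = 0, b = 1/2:
not b = not 1/2 = 1/2
not not b = not 1/2 = 1/2
not a = not 0 = 1
b iff not a = 1/2 iff 1 = 1/2
not not b implies (b iff not a) = 1/2 implies 1/2 = 1/2
a iff b = 0 iff 1/2 = 1/2
a iff a = 0 iff 0 = 1
(a iff b) implies (a iff a) = 1/2 implies 1 = 1
b implies a = 1/2 implies 0 = 1/2
not b = not 1/2 = 1/2
(b implies a) implies not b = 1/2 implies 1/2 = 1/2
((a iff b) implies (a iff a)) implies ((b implies a) implies not b) = 1 implies 1/2 = 1/2
(not not b implies (b iff not a)) implies (((a iff b) implies (a iff a)) implies ((b implies a) implies not b)) = 1/2 implies 1/2 = 1/2
No assignment yields a value below 1/2, so this is the minimum.

1/2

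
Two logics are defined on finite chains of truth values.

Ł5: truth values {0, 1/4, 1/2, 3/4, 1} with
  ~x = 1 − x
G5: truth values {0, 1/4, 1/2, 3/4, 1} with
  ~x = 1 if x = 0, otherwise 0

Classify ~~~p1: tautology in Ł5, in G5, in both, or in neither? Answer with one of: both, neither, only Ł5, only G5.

neither

In Ł5: at p1 = 1/4 the value is 3/4 — not a tautology.
In G5: at p1 = 1/4 the value is 0 — not a tautology.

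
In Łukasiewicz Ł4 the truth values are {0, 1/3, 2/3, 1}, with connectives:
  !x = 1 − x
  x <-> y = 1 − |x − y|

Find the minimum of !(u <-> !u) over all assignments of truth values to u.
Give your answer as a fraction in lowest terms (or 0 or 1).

1/3

Take u = 1/3:
!u = !1/3 = 2/3
u <-> !u = 1/3 <-> 2/3 = 2/3
!(u <-> !u) = !2/3 = 1/3
No assignment yields a value below 1/3, so this is the minimum.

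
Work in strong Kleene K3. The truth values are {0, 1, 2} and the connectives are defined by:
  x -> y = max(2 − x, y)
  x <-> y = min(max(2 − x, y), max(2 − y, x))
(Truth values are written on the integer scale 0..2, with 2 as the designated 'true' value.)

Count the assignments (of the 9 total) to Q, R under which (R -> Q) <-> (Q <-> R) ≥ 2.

Q = 0, R = 0 ↦ 2  ≥
Q = 0, R = 1 ↦ 1  <
Q = 0, R = 2 ↦ 2  ≥
Q = 1, R = 0 ↦ 1  <
Q = 1, R = 1 ↦ 1  <
Q = 1, R = 2 ↦ 1  <
Q = 2, R = 0 ↦ 0  <
Q = 2, R = 1 ↦ 1  <
Q = 2, R = 2 ↦ 2  ≥
So 3 of the 9 assignments meet the threshold.

3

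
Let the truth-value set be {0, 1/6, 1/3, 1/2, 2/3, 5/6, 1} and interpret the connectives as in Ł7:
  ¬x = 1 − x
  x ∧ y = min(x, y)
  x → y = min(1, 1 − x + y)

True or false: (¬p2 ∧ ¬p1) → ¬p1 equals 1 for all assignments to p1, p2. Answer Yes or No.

Yes

At p1 = 5/6, p2 = 5/6, for instance:
¬p2 = ¬5/6 = 1/6
¬p1 = ¬5/6 = 1/6
¬p2 ∧ ¬p1 = 1/6 ∧ 1/6 = 1/6
(¬p2 ∧ ¬p1) → ¬p1 = 1/6 → 1/6 = 1
and checking the remaining 48 assignments likewise gives ≥ 1 in every case.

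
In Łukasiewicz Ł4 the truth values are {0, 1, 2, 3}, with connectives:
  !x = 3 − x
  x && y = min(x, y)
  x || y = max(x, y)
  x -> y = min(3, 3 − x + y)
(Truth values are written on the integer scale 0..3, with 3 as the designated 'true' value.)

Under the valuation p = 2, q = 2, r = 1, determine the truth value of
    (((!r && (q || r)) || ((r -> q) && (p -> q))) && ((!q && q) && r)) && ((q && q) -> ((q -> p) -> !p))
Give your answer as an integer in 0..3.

!r = !1 = 2
q || r = 2 || 1 = 2
!r && (q || r) = 2 && 2 = 2
r -> q = 1 -> 2 = 3
p -> q = 2 -> 2 = 3
(r -> q) && (p -> q) = 3 && 3 = 3
(!r && (q || r)) || ((r -> q) && (p -> q)) = 2 || 3 = 3
!q = !2 = 1
!q && q = 1 && 2 = 1
(!q && q) && r = 1 && 1 = 1
((!r && (q || r)) || ((r -> q) && (p -> q))) && ((!q && q) && r) = 3 && 1 = 1
q && q = 2 && 2 = 2
q -> p = 2 -> 2 = 3
!p = !2 = 1
(q -> p) -> !p = 3 -> 1 = 1
(q && q) -> ((q -> p) -> !p) = 2 -> 1 = 2
(((!r && (q || r)) || ((r -> q) && (p -> q))) && ((!q && q) && r)) && ((q && q) -> ((q -> p) -> !p)) = 1 && 2 = 1

1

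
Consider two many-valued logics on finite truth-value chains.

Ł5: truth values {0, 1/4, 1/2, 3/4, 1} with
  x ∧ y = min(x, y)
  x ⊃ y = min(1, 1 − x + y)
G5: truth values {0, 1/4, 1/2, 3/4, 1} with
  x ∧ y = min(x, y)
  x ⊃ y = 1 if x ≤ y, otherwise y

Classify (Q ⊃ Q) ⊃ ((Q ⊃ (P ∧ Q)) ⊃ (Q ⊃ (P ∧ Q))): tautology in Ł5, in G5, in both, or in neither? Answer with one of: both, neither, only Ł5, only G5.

In Ł5: every assignment gives 1 — tautology.
In G5: every assignment gives 1 — tautology.

both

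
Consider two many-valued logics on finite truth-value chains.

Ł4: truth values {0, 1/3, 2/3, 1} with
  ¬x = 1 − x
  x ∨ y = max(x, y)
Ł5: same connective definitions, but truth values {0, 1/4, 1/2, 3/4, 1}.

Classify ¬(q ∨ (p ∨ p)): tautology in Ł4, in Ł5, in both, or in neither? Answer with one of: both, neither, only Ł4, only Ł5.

In Ł4: at p = 0, q = 1/3 the value is 2/3 — not a tautology.
In Ł5: at p = 0, q = 1/4 the value is 3/4 — not a tautology.

neither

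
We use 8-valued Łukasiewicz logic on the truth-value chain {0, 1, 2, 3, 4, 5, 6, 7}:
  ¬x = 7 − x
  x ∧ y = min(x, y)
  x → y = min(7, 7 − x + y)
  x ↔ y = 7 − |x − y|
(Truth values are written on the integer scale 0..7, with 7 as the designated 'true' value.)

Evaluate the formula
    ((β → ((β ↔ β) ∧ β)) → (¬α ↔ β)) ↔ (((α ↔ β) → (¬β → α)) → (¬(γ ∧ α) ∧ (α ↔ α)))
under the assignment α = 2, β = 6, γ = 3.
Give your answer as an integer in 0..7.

6

β ↔ β = 6 ↔ 6 = 7
(β ↔ β) ∧ β = 7 ∧ 6 = 6
β → ((β ↔ β) ∧ β) = 6 → 6 = 7
¬α = ¬2 = 5
¬α ↔ β = 5 ↔ 6 = 6
(β → ((β ↔ β) ∧ β)) → (¬α ↔ β) = 7 → 6 = 6
α ↔ β = 2 ↔ 6 = 3
¬β = ¬6 = 1
¬β → α = 1 → 2 = 7
(α ↔ β) → (¬β → α) = 3 → 7 = 7
γ ∧ α = 3 ∧ 2 = 2
¬(γ ∧ α) = ¬2 = 5
α ↔ α = 2 ↔ 2 = 7
¬(γ ∧ α) ∧ (α ↔ α) = 5 ∧ 7 = 5
((α ↔ β) → (¬β → α)) → (¬(γ ∧ α) ∧ (α ↔ α)) = 7 → 5 = 5
((β → ((β ↔ β) ∧ β)) → (¬α ↔ β)) ↔ (((α ↔ β) → (¬β → α)) → (¬(γ ∧ α) ∧ (α ↔ α))) = 6 ↔ 5 = 6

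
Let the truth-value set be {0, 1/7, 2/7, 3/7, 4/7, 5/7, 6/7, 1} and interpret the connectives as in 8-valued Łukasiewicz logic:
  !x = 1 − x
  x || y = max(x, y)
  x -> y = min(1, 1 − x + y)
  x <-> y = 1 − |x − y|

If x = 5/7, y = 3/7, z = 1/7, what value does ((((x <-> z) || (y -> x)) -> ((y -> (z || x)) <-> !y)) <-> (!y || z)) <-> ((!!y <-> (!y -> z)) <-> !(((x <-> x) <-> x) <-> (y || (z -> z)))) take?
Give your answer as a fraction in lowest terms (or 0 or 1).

x <-> z = 5/7 <-> 1/7 = 3/7
y -> x = 3/7 -> 5/7 = 1
(x <-> z) || (y -> x) = 3/7 || 1 = 1
z || x = 1/7 || 5/7 = 5/7
y -> (z || x) = 3/7 -> 5/7 = 1
!y = !3/7 = 4/7
(y -> (z || x)) <-> !y = 1 <-> 4/7 = 4/7
((x <-> z) || (y -> x)) -> ((y -> (z || x)) <-> !y) = 1 -> 4/7 = 4/7
!y = !3/7 = 4/7
!y || z = 4/7 || 1/7 = 4/7
(((x <-> z) || (y -> x)) -> ((y -> (z || x)) <-> !y)) <-> (!y || z) = 4/7 <-> 4/7 = 1
!y = !3/7 = 4/7
!!y = !4/7 = 3/7
!y = !3/7 = 4/7
!y -> z = 4/7 -> 1/7 = 4/7
!!y <-> (!y -> z) = 3/7 <-> 4/7 = 6/7
x <-> x = 5/7 <-> 5/7 = 1
(x <-> x) <-> x = 1 <-> 5/7 = 5/7
z -> z = 1/7 -> 1/7 = 1
y || (z -> z) = 3/7 || 1 = 1
((x <-> x) <-> x) <-> (y || (z -> z)) = 5/7 <-> 1 = 5/7
!(((x <-> x) <-> x) <-> (y || (z -> z))) = !5/7 = 2/7
(!!y <-> (!y -> z)) <-> !(((x <-> x) <-> x) <-> (y || (z -> z))) = 6/7 <-> 2/7 = 3/7
((((x <-> z) || (y -> x)) -> ((y -> (z || x)) <-> !y)) <-> (!y || z)) <-> ((!!y <-> (!y -> z)) <-> !(((x <-> x) <-> x) <-> (y || (z -> z)))) = 1 <-> 3/7 = 3/7

3/7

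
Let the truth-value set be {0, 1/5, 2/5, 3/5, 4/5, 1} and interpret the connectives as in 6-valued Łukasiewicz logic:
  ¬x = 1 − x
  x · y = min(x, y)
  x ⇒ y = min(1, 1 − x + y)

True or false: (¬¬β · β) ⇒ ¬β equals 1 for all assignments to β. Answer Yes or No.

Counterexample: take β = 3/5.
¬β = ¬3/5 = 2/5
¬¬β = ¬2/5 = 3/5
¬¬β · β = 3/5 · 3/5 = 3/5
¬β = ¬3/5 = 2/5
(¬¬β · β) ⇒ ¬β = 3/5 ⇒ 2/5 = 4/5
This gives 4/5 ≠ 1.

No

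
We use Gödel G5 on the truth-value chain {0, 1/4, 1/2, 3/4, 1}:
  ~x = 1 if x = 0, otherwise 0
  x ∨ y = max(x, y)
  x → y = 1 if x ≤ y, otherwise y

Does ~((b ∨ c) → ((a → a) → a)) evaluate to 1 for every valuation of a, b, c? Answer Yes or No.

Counterexample: take a = 0, b = 0, c = 0.
b ∨ c = 0 ∨ 0 = 0
a → a = 0 → 0 = 1
(a → a) → a = 1 → 0 = 0
(b ∨ c) → ((a → a) → a) = 0 → 0 = 1
~((b ∨ c) → ((a → a) → a)) = ~1 = 0
This gives 0 ≠ 1.

No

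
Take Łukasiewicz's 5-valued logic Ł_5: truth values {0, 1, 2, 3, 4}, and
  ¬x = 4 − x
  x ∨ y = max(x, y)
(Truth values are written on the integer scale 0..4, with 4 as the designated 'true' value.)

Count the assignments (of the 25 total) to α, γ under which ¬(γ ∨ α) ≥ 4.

1

value 4: 1 assignment (counts)
value 3: 3 assignments
value 2: 5 assignments
value 1: 7 assignments
value 0: 9 assignments
So 1 of the 25 assignments meets the threshold.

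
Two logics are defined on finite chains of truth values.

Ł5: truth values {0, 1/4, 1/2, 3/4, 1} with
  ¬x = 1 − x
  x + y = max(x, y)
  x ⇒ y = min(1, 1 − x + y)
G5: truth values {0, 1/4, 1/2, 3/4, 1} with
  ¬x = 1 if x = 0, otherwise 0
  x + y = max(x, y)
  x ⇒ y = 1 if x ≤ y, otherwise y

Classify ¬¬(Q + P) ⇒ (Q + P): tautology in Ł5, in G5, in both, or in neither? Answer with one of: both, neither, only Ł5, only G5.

In Ł5: every assignment gives 1 — tautology.
In G5: at P = 0, Q = 1/4 the value is 1/4 — not a tautology.

only Ł5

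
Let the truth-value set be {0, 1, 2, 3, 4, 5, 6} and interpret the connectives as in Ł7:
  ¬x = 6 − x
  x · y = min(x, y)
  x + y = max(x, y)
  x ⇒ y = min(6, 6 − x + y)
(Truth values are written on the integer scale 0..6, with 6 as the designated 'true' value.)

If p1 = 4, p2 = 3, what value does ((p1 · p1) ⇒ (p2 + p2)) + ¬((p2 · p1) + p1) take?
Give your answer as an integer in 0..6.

5

p1 · p1 = 4 · 4 = 4
p2 + p2 = 3 + 3 = 3
(p1 · p1) ⇒ (p2 + p2) = 4 ⇒ 3 = 5
p2 · p1 = 3 · 4 = 3
(p2 · p1) + p1 = 3 + 4 = 4
¬((p2 · p1) + p1) = ¬4 = 2
((p1 · p1) ⇒ (p2 + p2)) + ¬((p2 · p1) + p1) = 5 + 2 = 5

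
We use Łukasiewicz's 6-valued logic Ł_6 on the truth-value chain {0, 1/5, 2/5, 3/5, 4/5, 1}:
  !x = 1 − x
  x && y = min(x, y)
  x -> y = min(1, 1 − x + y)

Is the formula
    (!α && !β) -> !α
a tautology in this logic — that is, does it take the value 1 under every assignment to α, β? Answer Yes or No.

Yes

At α = 3/5, β = 4/5, for instance:
!α = !3/5 = 2/5
!β = !4/5 = 1/5
!α && !β = 2/5 && 1/5 = 1/5
(!α && !β) -> !α = 1/5 -> 2/5 = 1
and checking the remaining 35 assignments likewise gives ≥ 1 in every case.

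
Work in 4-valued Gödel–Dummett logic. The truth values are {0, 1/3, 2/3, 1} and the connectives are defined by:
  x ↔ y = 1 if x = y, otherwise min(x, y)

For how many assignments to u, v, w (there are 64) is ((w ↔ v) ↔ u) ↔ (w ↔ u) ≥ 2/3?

value 1: 35 assignments (counts)
value 2/3: 4 assignments (counts)
value 1/3: 9 assignments
value 0: 16 assignments
So 39 of the 64 assignments meet the threshold.

39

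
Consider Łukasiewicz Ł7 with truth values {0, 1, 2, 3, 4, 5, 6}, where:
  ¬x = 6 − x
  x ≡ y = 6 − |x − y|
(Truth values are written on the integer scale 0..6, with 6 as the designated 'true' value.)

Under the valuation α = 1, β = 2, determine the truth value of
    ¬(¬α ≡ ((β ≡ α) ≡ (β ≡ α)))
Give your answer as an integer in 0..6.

¬α = ¬1 = 5
β ≡ α = 2 ≡ 1 = 5
β ≡ α = 2 ≡ 1 = 5
(β ≡ α) ≡ (β ≡ α) = 5 ≡ 5 = 6
¬α ≡ ((β ≡ α) ≡ (β ≡ α)) = 5 ≡ 6 = 5
¬(¬α ≡ ((β ≡ α) ≡ (β ≡ α))) = ¬5 = 1

1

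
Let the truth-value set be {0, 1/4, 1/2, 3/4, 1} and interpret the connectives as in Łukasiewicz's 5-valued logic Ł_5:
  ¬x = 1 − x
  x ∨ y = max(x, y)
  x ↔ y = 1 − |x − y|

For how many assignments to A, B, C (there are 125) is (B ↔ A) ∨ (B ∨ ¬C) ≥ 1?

61

value 1: 61 assignments (counts)
value 3/4: 43 assignments
value 1/2: 15 assignments
value 1/4: 5 assignments
value 0: 1 assignment
So 61 of the 125 assignments meet the threshold.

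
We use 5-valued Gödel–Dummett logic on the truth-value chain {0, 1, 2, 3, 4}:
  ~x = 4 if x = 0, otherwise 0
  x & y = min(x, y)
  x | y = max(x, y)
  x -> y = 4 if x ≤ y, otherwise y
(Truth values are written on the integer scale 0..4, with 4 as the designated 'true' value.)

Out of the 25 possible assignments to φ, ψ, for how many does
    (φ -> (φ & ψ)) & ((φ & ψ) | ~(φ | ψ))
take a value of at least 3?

5

value 4: 2 assignments (counts)
value 3: 3 assignments (counts)
value 2: 5 assignments
value 1: 7 assignments
value 0: 8 assignments
So 5 of the 25 assignments meet the threshold.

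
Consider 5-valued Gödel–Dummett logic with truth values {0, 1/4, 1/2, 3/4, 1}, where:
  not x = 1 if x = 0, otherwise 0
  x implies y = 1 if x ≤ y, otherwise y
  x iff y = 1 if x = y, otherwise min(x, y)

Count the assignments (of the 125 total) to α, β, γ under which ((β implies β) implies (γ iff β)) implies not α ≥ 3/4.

value 1: 57 assignments (counts)
value 0: 68 assignments
So 57 of the 125 assignments meet the threshold.

57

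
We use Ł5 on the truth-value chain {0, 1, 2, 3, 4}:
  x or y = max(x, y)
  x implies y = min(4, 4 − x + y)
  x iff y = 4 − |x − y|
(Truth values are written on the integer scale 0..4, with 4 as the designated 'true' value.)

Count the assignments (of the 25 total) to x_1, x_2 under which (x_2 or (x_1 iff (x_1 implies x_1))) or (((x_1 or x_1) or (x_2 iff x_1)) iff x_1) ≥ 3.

18

value 4: 13 assignments (counts)
value 3: 5 assignments (counts)
value 2: 4 assignments
value 1: 2 assignments
value 0: 1 assignment
So 18 of the 25 assignments meet the threshold.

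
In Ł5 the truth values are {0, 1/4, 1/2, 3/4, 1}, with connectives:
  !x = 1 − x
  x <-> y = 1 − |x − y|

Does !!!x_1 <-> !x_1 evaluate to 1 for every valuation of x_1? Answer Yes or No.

x_1 = 0 ↦ 1
x_1 = 1/4 ↦ 1
x_1 = 1/2 ↦ 1
x_1 = 3/4 ↦ 1
x_1 = 1 ↦ 1
Every assignment gives a value ≥ 1.

Yes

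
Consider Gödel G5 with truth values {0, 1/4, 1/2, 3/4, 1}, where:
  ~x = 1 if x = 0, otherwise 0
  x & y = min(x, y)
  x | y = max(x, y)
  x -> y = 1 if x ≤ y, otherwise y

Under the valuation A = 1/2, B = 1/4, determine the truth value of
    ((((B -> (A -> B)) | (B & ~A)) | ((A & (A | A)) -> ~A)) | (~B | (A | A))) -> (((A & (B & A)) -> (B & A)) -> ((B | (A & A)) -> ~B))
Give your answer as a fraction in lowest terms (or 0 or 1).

A -> B = 1/2 -> 1/4 = 1/4
B -> (A -> B) = 1/4 -> 1/4 = 1
~A = ~1/2 = 0
B & ~A = 1/4 & 0 = 0
(B -> (A -> B)) | (B & ~A) = 1 | 0 = 1
A | A = 1/2 | 1/2 = 1/2
A & (A | A) = 1/2 & 1/2 = 1/2
~A = ~1/2 = 0
(A & (A | A)) -> ~A = 1/2 -> 0 = 0
((B -> (A -> B)) | (B & ~A)) | ((A & (A | A)) -> ~A) = 1 | 0 = 1
~B = ~1/4 = 0
A | A = 1/2 | 1/2 = 1/2
~B | (A | A) = 0 | 1/2 = 1/2
(((B -> (A -> B)) | (B & ~A)) | ((A & (A | A)) -> ~A)) | (~B | (A | A)) = 1 | 1/2 = 1
B & A = 1/4 & 1/2 = 1/4
A & (B & A) = 1/2 & 1/4 = 1/4
B & A = 1/4 & 1/2 = 1/4
(A & (B & A)) -> (B & A) = 1/4 -> 1/4 = 1
A & A = 1/2 & 1/2 = 1/2
B | (A & A) = 1/4 | 1/2 = 1/2
~B = ~1/4 = 0
(B | (A & A)) -> ~B = 1/2 -> 0 = 0
((A & (B & A)) -> (B & A)) -> ((B | (A & A)) -> ~B) = 1 -> 0 = 0
((((B -> (A -> B)) | (B & ~A)) | ((A & (A | A)) -> ~A)) | (~B | (A | A))) -> (((A & (B & A)) -> (B & A)) -> ((B | (A & A)) -> ~B)) = 1 -> 0 = 0

0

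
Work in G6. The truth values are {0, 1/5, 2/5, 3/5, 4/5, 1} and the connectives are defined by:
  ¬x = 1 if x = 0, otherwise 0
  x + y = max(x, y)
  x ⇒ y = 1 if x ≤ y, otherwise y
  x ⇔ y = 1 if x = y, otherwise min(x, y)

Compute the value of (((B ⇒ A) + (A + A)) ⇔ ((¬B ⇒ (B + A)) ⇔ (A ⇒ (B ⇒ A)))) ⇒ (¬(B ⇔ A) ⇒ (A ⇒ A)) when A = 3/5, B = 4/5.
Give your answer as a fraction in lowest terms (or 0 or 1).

1

B ⇒ A = 4/5 ⇒ 3/5 = 3/5
A + A = 3/5 + 3/5 = 3/5
(B ⇒ A) + (A + A) = 3/5 + 3/5 = 3/5
¬B = ¬4/5 = 0
B + A = 4/5 + 3/5 = 4/5
¬B ⇒ (B + A) = 0 ⇒ 4/5 = 1
B ⇒ A = 4/5 ⇒ 3/5 = 3/5
A ⇒ (B ⇒ A) = 3/5 ⇒ 3/5 = 1
(¬B ⇒ (B + A)) ⇔ (A ⇒ (B ⇒ A)) = 1 ⇔ 1 = 1
((B ⇒ A) + (A + A)) ⇔ ((¬B ⇒ (B + A)) ⇔ (A ⇒ (B ⇒ A))) = 3/5 ⇔ 1 = 3/5
B ⇔ A = 4/5 ⇔ 3/5 = 3/5
¬(B ⇔ A) = ¬3/5 = 0
A ⇒ A = 3/5 ⇒ 3/5 = 1
¬(B ⇔ A) ⇒ (A ⇒ A) = 0 ⇒ 1 = 1
(((B ⇒ A) + (A + A)) ⇔ ((¬B ⇒ (B + A)) ⇔ (A ⇒ (B ⇒ A)))) ⇒ (¬(B ⇔ A) ⇒ (A ⇒ A)) = 3/5 ⇒ 1 = 1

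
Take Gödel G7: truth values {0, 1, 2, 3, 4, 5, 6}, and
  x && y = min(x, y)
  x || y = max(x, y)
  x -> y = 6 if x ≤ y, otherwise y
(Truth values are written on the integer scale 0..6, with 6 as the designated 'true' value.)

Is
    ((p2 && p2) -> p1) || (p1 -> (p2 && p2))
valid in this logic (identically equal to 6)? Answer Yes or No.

At p1 = 6, p2 = 4, for instance:
p2 && p2 = 4 && 4 = 4
(p2 && p2) -> p1 = 4 -> 6 = 6
p1 -> (p2 && p2) = 6 -> 4 = 4
((p2 && p2) -> p1) || (p1 -> (p2 && p2)) = 6 || 4 = 6
and checking the remaining 48 assignments likewise gives ≥ 6 in every case.

Yes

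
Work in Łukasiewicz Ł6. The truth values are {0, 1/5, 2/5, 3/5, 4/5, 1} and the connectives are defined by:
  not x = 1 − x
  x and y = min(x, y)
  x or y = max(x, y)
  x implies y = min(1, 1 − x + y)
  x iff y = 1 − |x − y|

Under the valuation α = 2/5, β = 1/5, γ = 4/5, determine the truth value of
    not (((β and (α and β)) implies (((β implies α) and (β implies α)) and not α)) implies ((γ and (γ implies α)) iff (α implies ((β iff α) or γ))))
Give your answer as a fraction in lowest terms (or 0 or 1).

α and β = 2/5 and 1/5 = 1/5
β and (α and β) = 1/5 and 1/5 = 1/5
β implies α = 1/5 implies 2/5 = 1
β implies α = 1/5 implies 2/5 = 1
(β implies α) and (β implies α) = 1 and 1 = 1
not α = not 2/5 = 3/5
((β implies α) and (β implies α)) and not α = 1 and 3/5 = 3/5
(β and (α and β)) implies (((β implies α) and (β implies α)) and not α) = 1/5 implies 3/5 = 1
γ implies α = 4/5 implies 2/5 = 3/5
γ and (γ implies α) = 4/5 and 3/5 = 3/5
β iff α = 1/5 iff 2/5 = 4/5
(β iff α) or γ = 4/5 or 4/5 = 4/5
α implies ((β iff α) or γ) = 2/5 implies 4/5 = 1
(γ and (γ implies α)) iff (α implies ((β iff α) or γ)) = 3/5 iff 1 = 3/5
((β and (α and β)) implies (((β implies α) and (β implies α)) and not α)) implies ((γ and (γ implies α)) iff (α implies ((β iff α) or γ))) = 1 implies 3/5 = 3/5
not (((β and (α and β)) implies (((β implies α) and (β implies α)) and not α)) implies ((γ and (γ implies α)) iff (α implies ((β iff α) or γ)))) = not 3/5 = 2/5

2/5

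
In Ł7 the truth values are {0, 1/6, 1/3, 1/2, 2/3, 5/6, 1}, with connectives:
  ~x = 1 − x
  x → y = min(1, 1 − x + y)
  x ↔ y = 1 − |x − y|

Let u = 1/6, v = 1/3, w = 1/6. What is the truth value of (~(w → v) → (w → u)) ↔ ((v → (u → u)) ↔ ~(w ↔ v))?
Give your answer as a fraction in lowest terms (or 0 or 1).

w → v = 1/6 → 1/3 = 1
~(w → v) = ~1 = 0
w → u = 1/6 → 1/6 = 1
~(w → v) → (w → u) = 0 → 1 = 1
u → u = 1/6 → 1/6 = 1
v → (u → u) = 1/3 → 1 = 1
w ↔ v = 1/6 ↔ 1/3 = 5/6
~(w ↔ v) = ~5/6 = 1/6
(v → (u → u)) ↔ ~(w ↔ v) = 1 ↔ 1/6 = 1/6
(~(w → v) → (w → u)) ↔ ((v → (u → u)) ↔ ~(w ↔ v)) = 1 ↔ 1/6 = 1/6

1/6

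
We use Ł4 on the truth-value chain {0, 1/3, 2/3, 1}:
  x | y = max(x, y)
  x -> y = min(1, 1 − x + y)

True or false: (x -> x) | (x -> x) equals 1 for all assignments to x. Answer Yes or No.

x = 0 ↦ 1
x = 1/3 ↦ 1
x = 2/3 ↦ 1
x = 1 ↦ 1
Every assignment gives a value ≥ 1.

Yes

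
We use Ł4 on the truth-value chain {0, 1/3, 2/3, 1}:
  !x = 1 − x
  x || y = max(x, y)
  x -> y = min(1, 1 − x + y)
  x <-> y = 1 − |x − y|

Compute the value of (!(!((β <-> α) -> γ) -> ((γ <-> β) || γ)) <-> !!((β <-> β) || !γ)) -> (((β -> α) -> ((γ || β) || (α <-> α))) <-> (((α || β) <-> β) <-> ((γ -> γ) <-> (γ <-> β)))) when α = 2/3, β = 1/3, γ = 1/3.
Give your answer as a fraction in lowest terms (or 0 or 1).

1

β <-> α = 1/3 <-> 2/3 = 2/3
(β <-> α) -> γ = 2/3 -> 1/3 = 2/3
!((β <-> α) -> γ) = !2/3 = 1/3
γ <-> β = 1/3 <-> 1/3 = 1
(γ <-> β) || γ = 1 || 1/3 = 1
!((β <-> α) -> γ) -> ((γ <-> β) || γ) = 1/3 -> 1 = 1
!(!((β <-> α) -> γ) -> ((γ <-> β) || γ)) = !1 = 0
β <-> β = 1/3 <-> 1/3 = 1
!γ = !1/3 = 2/3
(β <-> β) || !γ = 1 || 2/3 = 1
!((β <-> β) || !γ) = !1 = 0
!!((β <-> β) || !γ) = !0 = 1
!(!((β <-> α) -> γ) -> ((γ <-> β) || γ)) <-> !!((β <-> β) || !γ) = 0 <-> 1 = 0
β -> α = 1/3 -> 2/3 = 1
γ || β = 1/3 || 1/3 = 1/3
α <-> α = 2/3 <-> 2/3 = 1
(γ || β) || (α <-> α) = 1/3 || 1 = 1
(β -> α) -> ((γ || β) || (α <-> α)) = 1 -> 1 = 1
α || β = 2/3 || 1/3 = 2/3
(α || β) <-> β = 2/3 <-> 1/3 = 2/3
γ -> γ = 1/3 -> 1/3 = 1
γ <-> β = 1/3 <-> 1/3 = 1
(γ -> γ) <-> (γ <-> β) = 1 <-> 1 = 1
((α || β) <-> β) <-> ((γ -> γ) <-> (γ <-> β)) = 2/3 <-> 1 = 2/3
((β -> α) -> ((γ || β) || (α <-> α))) <-> (((α || β) <-> β) <-> ((γ -> γ) <-> (γ <-> β))) = 1 <-> 2/3 = 2/3
(!(!((β <-> α) -> γ) -> ((γ <-> β) || γ)) <-> !!((β <-> β) || !γ)) -> (((β -> α) -> ((γ || β) || (α <-> α))) <-> (((α || β) <-> β) <-> ((γ -> γ) <-> (γ <-> β)))) = 0 -> 2/3 = 1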